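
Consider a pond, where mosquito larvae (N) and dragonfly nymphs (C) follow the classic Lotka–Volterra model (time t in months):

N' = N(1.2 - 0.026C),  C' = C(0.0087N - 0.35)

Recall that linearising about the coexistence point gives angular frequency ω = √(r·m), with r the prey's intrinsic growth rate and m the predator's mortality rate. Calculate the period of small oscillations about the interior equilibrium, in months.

T ≈ 9.7 months

Here r = 1.2 and m = 0.35, so r·m = 0.42.
ω = √0.42 = 0.648 per month, hence T = 2π/ω ≈ 9.7 months.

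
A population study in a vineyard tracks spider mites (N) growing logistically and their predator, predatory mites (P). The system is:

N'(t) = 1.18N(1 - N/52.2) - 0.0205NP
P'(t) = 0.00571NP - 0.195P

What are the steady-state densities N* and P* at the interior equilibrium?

N* ≈ 34.2, P* ≈ 19.9

From dP/dt = 0 with P > 0: 0.00571N* = 0.195, so N* = 34.2.
Substitute into dN/dt = 0: 1.18(1 - 34.2/52.2) = 0.0205P*.
The bracket is 0.346, giving P* = 0.408/0.0205 = 19.9.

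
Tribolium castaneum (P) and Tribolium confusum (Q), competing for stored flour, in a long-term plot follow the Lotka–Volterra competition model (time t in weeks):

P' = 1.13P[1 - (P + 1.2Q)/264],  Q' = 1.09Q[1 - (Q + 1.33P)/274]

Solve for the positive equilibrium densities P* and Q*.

Setting both brackets to zero gives the nullclines P + 1.2Q = 264 and 1.33P + Q = 274.
Substituting Q = 274 - 1.33P into the first: P(1 - 1.2·1.33) = 264 - 1.2·274.
So P* = -64.8/-0.596 = 109, and then Q* = 274 - 1.33·109 = 129.

P* ≈ 109, Q* ≈ 129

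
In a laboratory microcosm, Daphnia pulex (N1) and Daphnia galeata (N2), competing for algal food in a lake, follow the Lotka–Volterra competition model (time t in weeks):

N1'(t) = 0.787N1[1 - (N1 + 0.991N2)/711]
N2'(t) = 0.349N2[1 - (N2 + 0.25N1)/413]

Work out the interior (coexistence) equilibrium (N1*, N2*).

Setting both brackets to zero gives the nullclines N1 + 0.991N2 = 711 and 0.25N1 + N2 = 413.
Substituting N2 = 413 - 0.25N1 into the first: N1(1 - 0.991·0.25) = 711 - 0.991·413.
So N1* = 302/0.752 = 401, and then N2* = 413 - 0.25·401 = 313.

N1* ≈ 401, N2* ≈ 313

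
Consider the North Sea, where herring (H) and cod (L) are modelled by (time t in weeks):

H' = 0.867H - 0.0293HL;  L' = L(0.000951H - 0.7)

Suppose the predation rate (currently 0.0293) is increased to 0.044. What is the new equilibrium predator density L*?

L* ≈ 19.7

At the interior fixed point, setting dH/dt = 0 with H > 0 fixes L* = (prey growth rate)/(HL coefficient) — independent of the other coefficients.
With the change, L* = 0.867/0.044 = 19.7; it falls from 29.6.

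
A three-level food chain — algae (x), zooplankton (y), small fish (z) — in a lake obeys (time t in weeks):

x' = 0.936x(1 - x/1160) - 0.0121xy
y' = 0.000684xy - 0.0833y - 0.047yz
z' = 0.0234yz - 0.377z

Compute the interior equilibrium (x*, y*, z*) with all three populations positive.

From dz/dt = 0: 0.0234y* = 0.377, so y* = 16.1.
From dx/dt = 0: 0.936(1 - x*/1160) = 0.0121·16.1, giving x* = 1160·(1 - 0.208) = 918.
From dy/dt = 0: 0.000684·918 - 0.0833 = 0.047z*, so z* = 0.545/0.047 = 11.6.

x* ≈ 918, y* ≈ 16.1, z* ≈ 11.6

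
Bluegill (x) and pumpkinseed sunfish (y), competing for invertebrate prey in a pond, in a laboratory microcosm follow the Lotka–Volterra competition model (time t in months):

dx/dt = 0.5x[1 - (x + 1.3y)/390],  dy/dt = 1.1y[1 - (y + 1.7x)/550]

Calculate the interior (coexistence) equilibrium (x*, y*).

Setting both brackets to zero gives the nullclines x + 1.3y = 390 and 1.7x + y = 550.
Substituting y = 550 - 1.7x into the first: x(1 - 1.3·1.7) = 390 - 1.3·550.
So x* = -325/-1.21 = 269, and then y* = 550 - 1.7·269 = 93.4.

x* ≈ 269, y* ≈ 93.4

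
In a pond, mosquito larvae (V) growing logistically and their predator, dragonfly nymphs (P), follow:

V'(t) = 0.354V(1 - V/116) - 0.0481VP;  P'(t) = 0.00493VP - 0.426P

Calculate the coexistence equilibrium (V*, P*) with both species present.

V* ≈ 86.4, P* ≈ 1.88

From dP/dt = 0 with P > 0: 0.00493V* = 0.426, so V* = 86.4.
Substitute into dV/dt = 0: 0.354(1 - 86.4/116) = 0.0481P*.
The bracket is 0.255, giving P* = 0.0903/0.0481 = 1.88.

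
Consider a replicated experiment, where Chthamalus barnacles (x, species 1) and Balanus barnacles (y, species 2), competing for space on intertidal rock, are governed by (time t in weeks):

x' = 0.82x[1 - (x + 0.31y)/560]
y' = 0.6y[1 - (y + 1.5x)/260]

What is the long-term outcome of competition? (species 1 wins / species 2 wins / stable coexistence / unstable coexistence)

species 1 excludes species 2

Compare the nullcline intercepts: K1/α12 = 560/0.31 = 1810 > K2 = 260; K2/α21 = 260/1.5 = 173 < K1 = 560.
Since the inequalities point opposite ways, species 1 can invade but species 2 cannot.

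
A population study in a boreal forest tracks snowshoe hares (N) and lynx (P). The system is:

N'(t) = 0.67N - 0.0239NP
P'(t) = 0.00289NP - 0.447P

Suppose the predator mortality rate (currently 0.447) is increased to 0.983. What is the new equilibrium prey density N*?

N* ≈ 340

At the interior fixed point, setting dP/dt = 0 with P > 0 fixes N* = (predator death rate)/(NP coefficient) — independent of the other coefficients.
With the change, N* = 0.983/0.00289 = 340; it rises from 155.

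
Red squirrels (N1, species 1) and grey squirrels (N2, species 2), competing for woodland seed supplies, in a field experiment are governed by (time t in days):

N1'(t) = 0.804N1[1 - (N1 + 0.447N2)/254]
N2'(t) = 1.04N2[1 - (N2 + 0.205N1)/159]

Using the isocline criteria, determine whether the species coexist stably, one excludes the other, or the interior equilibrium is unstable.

Compare the nullcline intercepts: K1/α12 = 254/0.447 = 568 > K2 = 159; K2/α21 = 159/0.205 = 776 > K1 = 254.
Since both inequalities hold, each species can invade when rare, so the interior equilibrium is stable.

stable coexistence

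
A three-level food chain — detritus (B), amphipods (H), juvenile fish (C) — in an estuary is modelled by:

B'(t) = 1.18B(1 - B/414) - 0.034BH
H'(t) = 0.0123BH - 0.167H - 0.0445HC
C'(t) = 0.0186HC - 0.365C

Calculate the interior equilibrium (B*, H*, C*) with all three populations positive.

B* ≈ 180, H* ≈ 19.6, C* ≈ 46

From dC/dt = 0: 0.0186H* = 0.365, so H* = 19.6.
From dB/dt = 0: 1.18(1 - B*/414) = 0.034·19.6, giving B* = 414·(1 - 0.565) = 180.
From dH/dt = 0: 0.0123·180 - 0.167 = 0.0445C*, so C* = 2.05/0.0445 = 46.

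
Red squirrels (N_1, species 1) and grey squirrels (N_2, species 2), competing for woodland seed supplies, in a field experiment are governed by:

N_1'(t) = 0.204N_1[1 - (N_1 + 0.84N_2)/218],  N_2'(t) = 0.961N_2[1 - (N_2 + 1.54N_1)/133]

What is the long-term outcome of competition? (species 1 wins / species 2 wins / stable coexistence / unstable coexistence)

species 1 excludes species 2

Compare the nullcline intercepts: K1/α12 = 218/0.84 = 260 > K2 = 133; K2/α21 = 133/1.54 = 86.4 < K1 = 218.
Since the inequalities point opposite ways, species 1 can invade but species 2 cannot.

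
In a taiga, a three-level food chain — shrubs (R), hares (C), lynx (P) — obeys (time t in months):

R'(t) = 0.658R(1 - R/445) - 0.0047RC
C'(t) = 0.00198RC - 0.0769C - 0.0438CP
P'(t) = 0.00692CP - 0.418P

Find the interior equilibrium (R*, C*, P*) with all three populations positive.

From dP/dt = 0: 0.00692C* = 0.418, so C* = 60.4.
From dR/dt = 0: 0.658(1 - R*/445) = 0.0047·60.4, giving R* = 445·(1 - 0.431) = 253.
From dC/dt = 0: 0.00198·253 - 0.0769 = 0.0438P*, so P* = 0.424/0.0438 = 9.68.

R* ≈ 253, C* ≈ 60.4, P* ≈ 9.68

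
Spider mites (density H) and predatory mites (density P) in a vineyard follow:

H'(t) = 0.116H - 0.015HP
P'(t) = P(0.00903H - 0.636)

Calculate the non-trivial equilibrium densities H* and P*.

H* ≈ 70.4, P* ≈ 7.73

Set dP/dt = 0 with P > 0: 0.00903H - 0.636 = 0, so H* = 0.636/0.00903 = 70.4.
Set dH/dt = 0 with H > 0: 0.116 - 0.015P = 0, so P* = 0.116/0.015 = 7.73.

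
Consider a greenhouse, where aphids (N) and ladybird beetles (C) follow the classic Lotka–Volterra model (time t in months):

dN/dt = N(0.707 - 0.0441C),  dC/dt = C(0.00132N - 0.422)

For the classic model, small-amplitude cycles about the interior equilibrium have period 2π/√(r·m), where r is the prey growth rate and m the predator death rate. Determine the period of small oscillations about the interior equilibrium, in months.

Here r = 0.707 and m = 0.422, so r·m = 0.298.
ω = √0.298 = 0.546 per month, hence T = 2π/ω ≈ 11.5 months.

T ≈ 11.5 months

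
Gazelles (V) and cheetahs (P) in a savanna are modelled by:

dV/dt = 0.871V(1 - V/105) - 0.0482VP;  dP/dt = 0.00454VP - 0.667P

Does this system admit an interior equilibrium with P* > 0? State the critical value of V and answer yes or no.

The predator equation gives dP/dt > 0 only when V > 0.667/0.00454 = 147.
Without the predator, V → K = 105. Since 105 < 147, the predator cannot invade.

Threshold V = 147; K < 147, so no, the predator goes extinct.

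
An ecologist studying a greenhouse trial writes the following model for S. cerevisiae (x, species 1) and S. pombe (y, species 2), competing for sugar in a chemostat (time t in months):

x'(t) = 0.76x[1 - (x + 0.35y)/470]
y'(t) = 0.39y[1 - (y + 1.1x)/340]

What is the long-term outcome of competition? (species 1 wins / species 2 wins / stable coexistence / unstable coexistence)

Compare the nullcline intercepts: K1/α12 = 470/0.35 = 1340 > K2 = 340; K2/α21 = 340/1.1 = 309 < K1 = 470.
Since the inequalities point opposite ways, species 1 can invade but species 2 cannot.

species 1 excludes species 2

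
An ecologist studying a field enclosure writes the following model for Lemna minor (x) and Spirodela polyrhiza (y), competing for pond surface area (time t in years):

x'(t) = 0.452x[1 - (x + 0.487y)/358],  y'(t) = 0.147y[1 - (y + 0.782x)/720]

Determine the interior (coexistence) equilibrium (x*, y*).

x* ≈ 11.9, y* ≈ 711

Setting both brackets to zero gives the nullclines x + 0.487y = 358 and 0.782x + y = 720.
Substituting y = 720 - 0.782x into the first: x(1 - 0.487·0.782) = 358 - 0.487·720.
So x* = 7.36/0.619 = 11.9, and then y* = 720 - 0.782·11.9 = 711.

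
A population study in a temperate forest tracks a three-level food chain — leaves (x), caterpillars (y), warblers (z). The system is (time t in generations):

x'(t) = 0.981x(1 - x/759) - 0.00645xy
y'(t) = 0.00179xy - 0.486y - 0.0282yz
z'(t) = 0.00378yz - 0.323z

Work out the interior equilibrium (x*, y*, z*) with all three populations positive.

x* ≈ 333, y* ≈ 85.4, z* ≈ 3.88

From dz/dt = 0: 0.00378y* = 0.323, so y* = 85.4.
From dx/dt = 0: 0.981(1 - x*/759) = 0.00645·85.4, giving x* = 759·(1 - 0.562) = 333.
From dy/dt = 0: 0.00179·333 - 0.486 = 0.0282z*, so z* = 0.109/0.0282 = 3.88.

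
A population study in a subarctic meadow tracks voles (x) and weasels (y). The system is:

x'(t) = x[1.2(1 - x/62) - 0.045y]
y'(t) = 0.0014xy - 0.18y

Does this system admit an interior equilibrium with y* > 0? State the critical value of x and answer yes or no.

Threshold x = 129; K < 129, so no, the predator goes extinct.

The predator equation gives dy/dt > 0 only when x > 0.18/0.0014 = 129.
Without the predator, x → K = 62. Since 62 < 129, the predator cannot invade.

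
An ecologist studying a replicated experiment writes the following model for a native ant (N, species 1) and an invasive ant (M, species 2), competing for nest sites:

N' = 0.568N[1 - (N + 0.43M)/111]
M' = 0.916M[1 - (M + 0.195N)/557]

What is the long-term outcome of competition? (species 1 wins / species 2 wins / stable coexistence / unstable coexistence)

Compare the nullcline intercepts: K1/α12 = 111/0.43 = 258 < K2 = 557; K2/α21 = 557/0.195 = 2860 > K1 = 111.
Since the inequalities point opposite ways, species 2 can invade but species 1 cannot.

species 2 excludes species 1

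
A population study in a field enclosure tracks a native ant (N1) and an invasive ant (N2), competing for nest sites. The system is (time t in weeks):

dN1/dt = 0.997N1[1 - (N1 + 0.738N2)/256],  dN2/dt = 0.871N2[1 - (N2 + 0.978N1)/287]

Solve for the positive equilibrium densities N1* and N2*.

N1* ≈ 159, N2* ≈ 132

Setting both brackets to zero gives the nullclines N1 + 0.738N2 = 256 and 0.978N1 + N2 = 287.
Substituting N2 = 287 - 0.978N1 into the first: N1(1 - 0.738·0.978) = 256 - 0.738·287.
So N1* = 44.2/0.278 = 159, and then N2* = 287 - 0.978·159 = 132.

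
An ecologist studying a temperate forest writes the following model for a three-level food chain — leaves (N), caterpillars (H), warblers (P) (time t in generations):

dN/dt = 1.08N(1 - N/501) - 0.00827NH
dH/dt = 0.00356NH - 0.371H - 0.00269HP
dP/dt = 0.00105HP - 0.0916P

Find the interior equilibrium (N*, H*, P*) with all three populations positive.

From dP/dt = 0: 0.00105H* = 0.0916, so H* = 87.2.
From dN/dt = 0: 1.08(1 - N*/501) = 0.00827·87.2, giving N* = 501·(1 - 0.668) = 166.
From dH/dt = 0: 0.00356·166 - 0.371 = 0.00269P*, so P* = 0.221/0.00269 = 82.2.

N* ≈ 166, H* ≈ 87.2, P* ≈ 82.2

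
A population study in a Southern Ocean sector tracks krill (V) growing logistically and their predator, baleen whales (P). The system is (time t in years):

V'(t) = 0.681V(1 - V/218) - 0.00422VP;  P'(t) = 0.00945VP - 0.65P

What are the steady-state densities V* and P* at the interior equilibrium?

V* ≈ 68.8, P* ≈ 110

From dP/dt = 0 with P > 0: 0.00945V* = 0.65, so V* = 68.8.
Substitute into dV/dt = 0: 0.681(1 - 68.8/218) = 0.00422P*.
The bracket is 0.684, giving P* = 0.466/0.00422 = 110.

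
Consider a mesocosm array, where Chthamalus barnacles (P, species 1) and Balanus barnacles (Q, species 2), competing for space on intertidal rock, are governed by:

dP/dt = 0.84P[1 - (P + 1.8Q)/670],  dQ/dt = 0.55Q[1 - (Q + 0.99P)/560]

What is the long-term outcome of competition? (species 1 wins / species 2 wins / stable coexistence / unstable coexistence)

unstable coexistence (outcome depends on initial conditions)

Compare the nullcline intercepts: K1/α12 = 670/1.8 = 372 < K2 = 560; K2/α21 = 560/0.99 = 566 < K1 = 670.
Since both are reversed, neither can invade when rare; the interior point is a saddle.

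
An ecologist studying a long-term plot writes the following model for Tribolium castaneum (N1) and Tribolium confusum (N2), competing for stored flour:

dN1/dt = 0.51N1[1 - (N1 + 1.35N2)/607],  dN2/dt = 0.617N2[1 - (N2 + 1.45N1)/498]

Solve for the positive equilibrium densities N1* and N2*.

Setting both brackets to zero gives the nullclines N1 + 1.35N2 = 607 and 1.45N1 + N2 = 498.
Substituting N2 = 498 - 1.45N1 into the first: N1(1 - 1.35·1.45) = 607 - 1.35·498.
So N1* = -65.3/-0.958 = 68.2, and then N2* = 498 - 1.45·68.2 = 399.

N1* ≈ 68.2, N2* ≈ 399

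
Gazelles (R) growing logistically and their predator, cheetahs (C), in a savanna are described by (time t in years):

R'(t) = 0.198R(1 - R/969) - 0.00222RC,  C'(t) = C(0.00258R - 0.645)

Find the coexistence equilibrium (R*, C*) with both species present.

R* ≈ 250, C* ≈ 66.2

From dC/dt = 0 with C > 0: 0.00258R* = 0.645, so R* = 250.
Substitute into dR/dt = 0: 0.198(1 - 250/969) = 0.00222C*.
The bracket is 0.742, giving C* = 0.147/0.00222 = 66.2.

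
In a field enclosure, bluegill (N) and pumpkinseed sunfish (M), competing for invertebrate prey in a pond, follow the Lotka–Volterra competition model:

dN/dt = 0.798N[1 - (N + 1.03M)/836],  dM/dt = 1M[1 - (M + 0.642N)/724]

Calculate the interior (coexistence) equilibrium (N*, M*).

Setting both brackets to zero gives the nullclines N + 1.03M = 836 and 0.642N + M = 724.
Substituting M = 724 - 0.642N into the first: N(1 - 1.03·0.642) = 836 - 1.03·724.
So N* = 90.3/0.339 = 267, and then M* = 724 - 0.642·267 = 553.

N* ≈ 267, M* ≈ 553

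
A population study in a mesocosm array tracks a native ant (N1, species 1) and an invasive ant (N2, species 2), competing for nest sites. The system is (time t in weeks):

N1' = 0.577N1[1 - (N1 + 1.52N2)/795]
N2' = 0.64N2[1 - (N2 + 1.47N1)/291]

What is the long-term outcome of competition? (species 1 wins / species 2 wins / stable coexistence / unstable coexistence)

species 1 excludes species 2

Compare the nullcline intercepts: K1/α12 = 795/1.52 = 523 > K2 = 291; K2/α21 = 291/1.47 = 198 < K1 = 795.
Since the inequalities point opposite ways, species 1 can invade but species 2 cannot.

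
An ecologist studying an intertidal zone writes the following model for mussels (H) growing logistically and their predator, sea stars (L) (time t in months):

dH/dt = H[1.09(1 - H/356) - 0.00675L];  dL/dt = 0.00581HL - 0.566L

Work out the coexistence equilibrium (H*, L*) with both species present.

H* ≈ 97.4, L* ≈ 117

From dL/dt = 0 with L > 0: 0.00581H* = 0.566, so H* = 97.4.
Substitute into dH/dt = 0: 1.09(1 - 97.4/356) = 0.00675L*.
The bracket is 0.726, giving L* = 0.792/0.00675 = 117.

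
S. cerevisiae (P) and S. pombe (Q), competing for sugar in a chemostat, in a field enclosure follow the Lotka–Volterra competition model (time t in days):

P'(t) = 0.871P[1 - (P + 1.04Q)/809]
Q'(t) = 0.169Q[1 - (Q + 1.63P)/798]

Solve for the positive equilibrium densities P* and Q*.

Setting both brackets to zero gives the nullclines P + 1.04Q = 809 and 1.63P + Q = 798.
Substituting Q = 798 - 1.63P into the first: P(1 - 1.04·1.63) = 809 - 1.04·798.
So P* = -20.9/-0.695 = 30.1, and then Q* = 798 - 1.63·30.1 = 749.

P* ≈ 30.1, Q* ≈ 749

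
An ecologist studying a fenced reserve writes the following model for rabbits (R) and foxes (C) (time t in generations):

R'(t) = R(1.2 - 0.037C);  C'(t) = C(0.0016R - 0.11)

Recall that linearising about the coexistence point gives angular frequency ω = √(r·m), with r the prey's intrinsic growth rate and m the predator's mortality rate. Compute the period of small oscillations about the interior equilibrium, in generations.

Here r = 1.2 and m = 0.11, so r·m = 0.132.
ω = √0.132 = 0.363 per generation, hence T = 2π/ω ≈ 17.3 generations.

T ≈ 17.3 generations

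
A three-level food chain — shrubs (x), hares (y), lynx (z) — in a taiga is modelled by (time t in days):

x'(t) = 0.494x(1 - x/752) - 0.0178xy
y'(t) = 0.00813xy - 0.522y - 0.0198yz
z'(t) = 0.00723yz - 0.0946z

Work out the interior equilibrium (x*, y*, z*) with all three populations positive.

x* ≈ 397, y* ≈ 13.1, z* ≈ 137

From dz/dt = 0: 0.00723y* = 0.0946, so y* = 13.1.
From dx/dt = 0: 0.494(1 - x*/752) = 0.0178·13.1, giving x* = 752·(1 - 0.471) = 397.
From dy/dt = 0: 0.00813·397 - 0.522 = 0.0198z*, so z* = 2.71/0.0198 = 137.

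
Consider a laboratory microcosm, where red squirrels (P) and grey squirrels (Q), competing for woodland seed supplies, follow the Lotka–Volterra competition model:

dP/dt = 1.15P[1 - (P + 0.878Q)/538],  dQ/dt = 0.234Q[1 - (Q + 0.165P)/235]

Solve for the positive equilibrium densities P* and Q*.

P* ≈ 388, Q* ≈ 171

Setting both brackets to zero gives the nullclines P + 0.878Q = 538 and 0.165P + Q = 235.
Substituting Q = 235 - 0.165P into the first: P(1 - 0.878·0.165) = 538 - 0.878·235.
So P* = 332/0.855 = 388, and then Q* = 235 - 0.165·388 = 171.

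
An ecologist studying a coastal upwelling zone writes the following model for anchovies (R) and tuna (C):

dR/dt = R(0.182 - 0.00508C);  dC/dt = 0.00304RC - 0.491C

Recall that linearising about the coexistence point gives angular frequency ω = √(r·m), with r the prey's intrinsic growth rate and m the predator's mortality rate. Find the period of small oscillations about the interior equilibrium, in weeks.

T ≈ 21 weeks

Here r = 0.182 and m = 0.491, so r·m = 0.0894.
ω = √0.0894 = 0.299 per week, hence T = 2π/ω ≈ 21 weeks.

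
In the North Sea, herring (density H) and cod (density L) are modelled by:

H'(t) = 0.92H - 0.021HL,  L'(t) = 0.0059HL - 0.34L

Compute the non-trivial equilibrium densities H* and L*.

H* ≈ 57.6, L* ≈ 43.8

Set dL/dt = 0 with L > 0: 0.0059H - 0.34 = 0, so H* = 0.34/0.0059 = 57.6.
Set dH/dt = 0 with H > 0: 0.92 - 0.021L = 0, so L* = 0.92/0.021 = 43.8.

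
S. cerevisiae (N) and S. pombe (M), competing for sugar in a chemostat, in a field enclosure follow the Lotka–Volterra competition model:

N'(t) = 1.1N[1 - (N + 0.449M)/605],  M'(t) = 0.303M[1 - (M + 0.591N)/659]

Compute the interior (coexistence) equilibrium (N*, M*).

N* ≈ 421, M* ≈ 410

Setting both brackets to zero gives the nullclines N + 0.449M = 605 and 0.591N + M = 659.
Substituting M = 659 - 0.591N into the first: N(1 - 0.449·0.591) = 605 - 0.449·659.
So N* = 309/0.735 = 421, and then M* = 659 - 0.591·421 = 410.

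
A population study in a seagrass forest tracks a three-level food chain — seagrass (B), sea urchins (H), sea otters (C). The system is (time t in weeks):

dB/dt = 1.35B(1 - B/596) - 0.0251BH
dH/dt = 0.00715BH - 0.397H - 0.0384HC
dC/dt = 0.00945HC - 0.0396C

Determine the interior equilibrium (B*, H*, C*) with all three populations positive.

B* ≈ 550, H* ≈ 4.19, C* ≈ 92

From dC/dt = 0: 0.00945H* = 0.0396, so H* = 4.19.
From dB/dt = 0: 1.35(1 - B*/596) = 0.0251·4.19, giving B* = 596·(1 - 0.0779) = 550.
From dH/dt = 0: 0.00715·550 - 0.397 = 0.0384C*, so C* = 3.53/0.0384 = 92.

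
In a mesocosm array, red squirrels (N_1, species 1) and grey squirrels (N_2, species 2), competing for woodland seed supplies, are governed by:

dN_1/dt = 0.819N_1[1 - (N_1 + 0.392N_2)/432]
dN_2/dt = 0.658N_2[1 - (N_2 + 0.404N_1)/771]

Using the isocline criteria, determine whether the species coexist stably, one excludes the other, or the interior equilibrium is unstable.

stable coexistence

Compare the nullcline intercepts: K1/α12 = 432/0.392 = 1100 > K2 = 771; K2/α21 = 771/0.404 = 1910 > K1 = 432.
Since both inequalities hold, each species can invade when rare, so the interior equilibrium is stable.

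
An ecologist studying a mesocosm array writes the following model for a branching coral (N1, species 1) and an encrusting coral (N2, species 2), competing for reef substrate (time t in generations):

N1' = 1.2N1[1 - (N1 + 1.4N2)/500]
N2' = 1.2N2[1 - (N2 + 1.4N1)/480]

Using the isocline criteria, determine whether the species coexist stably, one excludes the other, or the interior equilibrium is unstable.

unstable coexistence (outcome depends on initial conditions)

Compare the nullcline intercepts: K1/α12 = 500/1.4 = 357 < K2 = 480; K2/α21 = 480/1.4 = 343 < K1 = 500.
Since both are reversed, neither can invade when rare; the interior point is a saddle.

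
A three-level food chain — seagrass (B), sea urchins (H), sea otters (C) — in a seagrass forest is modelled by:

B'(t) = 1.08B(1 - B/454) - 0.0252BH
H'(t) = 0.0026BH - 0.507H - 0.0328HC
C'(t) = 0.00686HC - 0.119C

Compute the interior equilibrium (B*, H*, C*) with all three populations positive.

From dC/dt = 0: 0.00686H* = 0.119, so H* = 17.3.
From dB/dt = 0: 1.08(1 - B*/454) = 0.0252·17.3, giving B* = 454·(1 - 0.405) = 270.
From dH/dt = 0: 0.0026·270 - 0.507 = 0.0328C*, so C* = 0.196/0.0328 = 5.96.

B* ≈ 270, H* ≈ 17.3, C* ≈ 5.96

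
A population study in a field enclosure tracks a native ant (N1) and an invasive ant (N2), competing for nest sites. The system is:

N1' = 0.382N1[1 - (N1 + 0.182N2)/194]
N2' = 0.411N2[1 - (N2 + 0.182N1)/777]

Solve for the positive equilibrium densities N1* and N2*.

N1* ≈ 54.4, N2* ≈ 767

Setting both brackets to zero gives the nullclines N1 + 0.182N2 = 194 and 0.182N1 + N2 = 777.
Substituting N2 = 777 - 0.182N1 into the first: N1(1 - 0.182·0.182) = 194 - 0.182·777.
So N1* = 52.6/0.967 = 54.4, and then N2* = 777 - 0.182·54.4 = 767.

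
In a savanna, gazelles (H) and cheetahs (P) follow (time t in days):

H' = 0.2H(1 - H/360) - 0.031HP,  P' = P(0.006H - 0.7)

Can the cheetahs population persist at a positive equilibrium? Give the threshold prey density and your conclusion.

The predator equation gives dP/dt > 0 only when H > 0.7/0.006 = 117.
Without the predator, H → K = 360. Since 360 > 117, the predator can invade and persist.

Threshold H = 117; K > 117, so yes, the predator persists.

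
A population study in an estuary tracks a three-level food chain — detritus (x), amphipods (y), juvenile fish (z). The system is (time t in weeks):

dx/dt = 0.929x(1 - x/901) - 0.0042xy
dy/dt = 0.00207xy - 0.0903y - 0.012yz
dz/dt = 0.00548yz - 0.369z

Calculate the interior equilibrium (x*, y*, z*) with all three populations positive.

x* ≈ 627, y* ≈ 67.3, z* ≈ 101

From dz/dt = 0: 0.00548y* = 0.369, so y* = 67.3.
From dx/dt = 0: 0.929(1 - x*/901) = 0.0042·67.3, giving x* = 901·(1 - 0.304) = 627.
From dy/dt = 0: 0.00207·627 - 0.0903 = 0.012z*, so z* = 1.21/0.012 = 101.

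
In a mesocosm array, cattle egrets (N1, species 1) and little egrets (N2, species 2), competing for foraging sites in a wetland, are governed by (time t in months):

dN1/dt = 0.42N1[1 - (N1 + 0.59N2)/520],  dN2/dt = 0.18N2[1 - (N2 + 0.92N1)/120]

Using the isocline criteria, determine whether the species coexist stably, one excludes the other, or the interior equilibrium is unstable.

Compare the nullcline intercepts: K1/α12 = 520/0.59 = 881 > K2 = 120; K2/α21 = 120/0.92 = 130 < K1 = 520.
Since the inequalities point opposite ways, species 1 can invade but species 2 cannot.

species 1 excludes species 2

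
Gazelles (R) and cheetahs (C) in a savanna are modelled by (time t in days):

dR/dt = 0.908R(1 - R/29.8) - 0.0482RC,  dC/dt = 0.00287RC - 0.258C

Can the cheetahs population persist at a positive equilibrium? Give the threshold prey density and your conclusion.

Threshold R = 89.9; K < 89.9, so no, the predator goes extinct.

The predator equation gives dC/dt > 0 only when R > 0.258/0.00287 = 89.9.
Without the predator, R → K = 29.8. Since 29.8 < 89.9, the predator cannot invade.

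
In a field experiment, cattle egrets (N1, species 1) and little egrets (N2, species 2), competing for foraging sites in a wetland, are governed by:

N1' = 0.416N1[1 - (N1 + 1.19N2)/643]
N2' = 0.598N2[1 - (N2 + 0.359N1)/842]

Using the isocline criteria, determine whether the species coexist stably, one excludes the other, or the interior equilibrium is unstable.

Compare the nullcline intercepts: K1/α12 = 643/1.19 = 540 < K2 = 842; K2/α21 = 842/0.359 = 2350 > K1 = 643.
Since the inequalities point opposite ways, species 2 can invade but species 1 cannot.

species 2 excludes species 1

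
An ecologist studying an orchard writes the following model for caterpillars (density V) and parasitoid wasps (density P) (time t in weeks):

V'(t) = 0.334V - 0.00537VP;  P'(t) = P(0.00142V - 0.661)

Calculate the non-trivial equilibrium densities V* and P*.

Set dP/dt = 0 with P > 0: 0.00142V - 0.661 = 0, so V* = 0.661/0.00142 = 465.
Set dV/dt = 0 with V > 0: 0.334 - 0.00537P = 0, so P* = 0.334/0.00537 = 62.2.

V* ≈ 465, P* ≈ 62.2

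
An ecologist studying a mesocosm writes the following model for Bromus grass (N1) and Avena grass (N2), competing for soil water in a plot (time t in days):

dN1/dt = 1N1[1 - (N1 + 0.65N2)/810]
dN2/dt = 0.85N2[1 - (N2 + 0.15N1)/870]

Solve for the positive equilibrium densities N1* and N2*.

N1* ≈ 271, N2* ≈ 829

Setting both brackets to zero gives the nullclines N1 + 0.65N2 = 810 and 0.15N1 + N2 = 870.
Substituting N2 = 870 - 0.15N1 into the first: N1(1 - 0.65·0.15) = 810 - 0.65·870.
So N1* = 244/0.902 = 271, and then N2* = 870 - 0.15·271 = 829.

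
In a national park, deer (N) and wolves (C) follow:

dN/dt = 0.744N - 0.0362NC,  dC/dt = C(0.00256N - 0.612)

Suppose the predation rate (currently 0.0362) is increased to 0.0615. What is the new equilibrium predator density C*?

C* ≈ 12.1

At the interior fixed point, setting dN/dt = 0 with N > 0 fixes C* = (prey growth rate)/(NC coefficient) — independent of the other coefficients.
With the change, C* = 0.744/0.0615 = 12.1; it falls from 20.6.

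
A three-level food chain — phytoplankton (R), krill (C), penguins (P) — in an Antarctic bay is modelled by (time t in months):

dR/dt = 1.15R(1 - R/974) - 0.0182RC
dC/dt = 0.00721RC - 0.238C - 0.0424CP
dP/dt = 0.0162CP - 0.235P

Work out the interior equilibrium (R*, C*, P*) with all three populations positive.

R* ≈ 750, C* ≈ 14.5, P* ≈ 122

From dP/dt = 0: 0.0162C* = 0.235, so C* = 14.5.
From dR/dt = 0: 1.15(1 - R*/974) = 0.0182·14.5, giving R* = 974·(1 - 0.23) = 750.
From dC/dt = 0: 0.00721·750 - 0.238 = 0.0424P*, so P* = 5.17/0.0424 = 122.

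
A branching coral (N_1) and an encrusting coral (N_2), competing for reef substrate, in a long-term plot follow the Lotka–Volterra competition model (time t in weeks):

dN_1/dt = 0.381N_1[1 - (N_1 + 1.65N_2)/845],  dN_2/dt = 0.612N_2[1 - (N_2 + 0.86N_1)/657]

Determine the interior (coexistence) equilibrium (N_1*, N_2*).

N_1* ≈ 571, N_2* ≈ 166

Setting both brackets to zero gives the nullclines N_1 + 1.65N_2 = 845 and 0.86N_1 + N_2 = 657.
Substituting N_2 = 657 - 0.86N_1 into the first: N_1(1 - 1.65·0.86) = 845 - 1.65·657.
So N_1* = -239/-0.419 = 571, and then N_2* = 657 - 0.86·571 = 166.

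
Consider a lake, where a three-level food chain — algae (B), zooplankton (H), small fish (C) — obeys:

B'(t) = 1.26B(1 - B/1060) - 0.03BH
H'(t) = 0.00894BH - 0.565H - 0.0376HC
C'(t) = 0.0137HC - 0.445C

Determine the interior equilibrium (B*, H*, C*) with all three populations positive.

From dC/dt = 0: 0.0137H* = 0.445, so H* = 32.5.
From dB/dt = 0: 1.26(1 - B*/1060) = 0.03·32.5, giving B* = 1060·(1 - 0.773) = 240.
From dH/dt = 0: 0.00894·240 - 0.565 = 0.0376C*, so C* = 1.58/0.0376 = 42.1.

B* ≈ 240, H* ≈ 32.5, C* ≈ 42.1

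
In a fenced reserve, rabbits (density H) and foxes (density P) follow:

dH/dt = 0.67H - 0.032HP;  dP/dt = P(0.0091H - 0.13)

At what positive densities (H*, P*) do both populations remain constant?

H* ≈ 14.3, P* ≈ 20.9

Set dP/dt = 0 with P > 0: 0.0091H - 0.13 = 0, so H* = 0.13/0.0091 = 14.3.
Set dH/dt = 0 with H > 0: 0.67 - 0.032P = 0, so P* = 0.67/0.032 = 20.9.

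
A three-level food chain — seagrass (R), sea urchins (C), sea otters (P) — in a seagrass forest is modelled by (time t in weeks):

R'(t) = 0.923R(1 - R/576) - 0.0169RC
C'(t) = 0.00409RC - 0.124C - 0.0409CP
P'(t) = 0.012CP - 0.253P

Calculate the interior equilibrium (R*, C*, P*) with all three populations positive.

From dP/dt = 0: 0.012C* = 0.253, so C* = 21.1.
From dR/dt = 0: 0.923(1 - R*/576) = 0.0169·21.1, giving R* = 576·(1 - 0.386) = 354.
From dC/dt = 0: 0.00409·354 - 0.124 = 0.0409P*, so P* = 1.32/0.0409 = 32.3.

R* ≈ 354, C* ≈ 21.1, P* ≈ 32.3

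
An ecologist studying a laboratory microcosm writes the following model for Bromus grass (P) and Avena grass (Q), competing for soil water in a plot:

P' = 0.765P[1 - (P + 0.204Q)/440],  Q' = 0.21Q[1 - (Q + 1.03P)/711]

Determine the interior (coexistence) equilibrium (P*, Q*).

P* ≈ 373, Q* ≈ 326

Setting both brackets to zero gives the nullclines P + 0.204Q = 440 and 1.03P + Q = 711.
Substituting Q = 711 - 1.03P into the first: P(1 - 0.204·1.03) = 440 - 0.204·711.
So P* = 295/0.79 = 373, and then Q* = 711 - 1.03·373 = 326.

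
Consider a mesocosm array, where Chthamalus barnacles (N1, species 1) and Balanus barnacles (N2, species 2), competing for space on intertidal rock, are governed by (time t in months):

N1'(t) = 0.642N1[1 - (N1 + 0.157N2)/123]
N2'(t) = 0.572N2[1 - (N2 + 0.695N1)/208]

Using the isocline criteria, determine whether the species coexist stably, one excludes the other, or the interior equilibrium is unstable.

stable coexistence

Compare the nullcline intercepts: K1/α12 = 123/0.157 = 783 > K2 = 208; K2/α21 = 208/0.695 = 299 > K1 = 123.
Since both inequalities hold, each species can invade when rare, so the interior equilibrium is stable.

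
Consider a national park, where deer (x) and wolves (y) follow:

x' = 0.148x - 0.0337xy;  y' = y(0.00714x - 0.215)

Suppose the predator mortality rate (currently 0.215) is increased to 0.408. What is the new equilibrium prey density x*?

x* ≈ 57.1

At the interior fixed point, setting dy/dt = 0 with y > 0 fixes x* = (predator death rate)/(xy coefficient) — independent of the other coefficients.
With the change, x* = 0.408/0.00714 = 57.1; it rises from 30.1.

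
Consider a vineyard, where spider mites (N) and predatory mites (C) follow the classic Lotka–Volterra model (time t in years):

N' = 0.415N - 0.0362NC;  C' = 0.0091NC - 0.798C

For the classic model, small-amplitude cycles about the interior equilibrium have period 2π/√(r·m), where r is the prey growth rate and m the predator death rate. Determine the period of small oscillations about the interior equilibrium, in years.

Here r = 0.415 and m = 0.798, so r·m = 0.331.
ω = √0.331 = 0.575 per year, hence T = 2π/ω ≈ 10.9 years.

T ≈ 10.9 years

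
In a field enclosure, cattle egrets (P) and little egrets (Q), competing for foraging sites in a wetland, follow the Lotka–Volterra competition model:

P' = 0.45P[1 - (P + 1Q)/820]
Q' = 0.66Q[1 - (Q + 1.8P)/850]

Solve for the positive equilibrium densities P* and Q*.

P* ≈ 37.5, Q* ≈ 782

Setting both brackets to zero gives the nullclines P + 1Q = 820 and 1.8P + Q = 850.
Substituting Q = 850 - 1.8P into the first: P(1 - 1·1.8) = 820 - 1·850.
So P* = -30/-0.8 = 37.5, and then Q* = 850 - 1.8·37.5 = 782.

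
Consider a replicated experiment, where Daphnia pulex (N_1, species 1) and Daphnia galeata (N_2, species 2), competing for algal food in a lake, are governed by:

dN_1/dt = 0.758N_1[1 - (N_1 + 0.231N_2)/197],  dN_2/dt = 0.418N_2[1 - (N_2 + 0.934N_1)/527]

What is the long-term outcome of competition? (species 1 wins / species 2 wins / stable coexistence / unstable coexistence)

stable coexistence

Compare the nullcline intercepts: K1/α12 = 197/0.231 = 853 > K2 = 527; K2/α21 = 527/0.934 = 564 > K1 = 197.
Since both inequalities hold, each species can invade when rare, so the interior equilibrium is stable.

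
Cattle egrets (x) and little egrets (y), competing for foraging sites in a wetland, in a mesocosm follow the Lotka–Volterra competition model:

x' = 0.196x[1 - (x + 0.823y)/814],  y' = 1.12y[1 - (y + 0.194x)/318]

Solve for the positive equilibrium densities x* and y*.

x* ≈ 657, y* ≈ 190

Setting both brackets to zero gives the nullclines x + 0.823y = 814 and 0.194x + y = 318.
Substituting y = 318 - 0.194x into the first: x(1 - 0.823·0.194) = 814 - 0.823·318.
So x* = 552/0.84 = 657, and then y* = 318 - 0.194·657 = 190.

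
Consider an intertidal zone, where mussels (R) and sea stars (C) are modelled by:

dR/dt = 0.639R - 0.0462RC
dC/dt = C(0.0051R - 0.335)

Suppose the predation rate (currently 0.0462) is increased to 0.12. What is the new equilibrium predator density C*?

At the interior fixed point, setting dR/dt = 0 with R > 0 fixes C* = (prey growth rate)/(RC coefficient) — independent of the other coefficients.
With the change, C* = 0.639/0.12 = 5.33; it falls from 13.8.

C* ≈ 5.33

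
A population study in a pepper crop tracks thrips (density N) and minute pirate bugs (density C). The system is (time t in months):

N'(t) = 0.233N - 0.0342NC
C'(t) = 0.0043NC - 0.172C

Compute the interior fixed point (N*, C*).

N* ≈ 40, C* ≈ 6.81

Set dC/dt = 0 with C > 0: 0.0043N - 0.172 = 0, so N* = 0.172/0.0043 = 40.
Set dN/dt = 0 with N > 0: 0.233 - 0.0342C = 0, so C* = 0.233/0.0342 = 6.81.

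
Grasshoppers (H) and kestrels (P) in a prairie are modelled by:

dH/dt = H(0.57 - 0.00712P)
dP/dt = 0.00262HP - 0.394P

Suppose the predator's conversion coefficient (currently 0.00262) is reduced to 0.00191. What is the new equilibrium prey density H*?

H* ≈ 206

At the interior fixed point, setting dP/dt = 0 with P > 0 fixes H* = (predator death rate)/(HP coefficient) — independent of the other coefficients.
With the change, H* = 0.394/0.00191 = 206; it rises from 150.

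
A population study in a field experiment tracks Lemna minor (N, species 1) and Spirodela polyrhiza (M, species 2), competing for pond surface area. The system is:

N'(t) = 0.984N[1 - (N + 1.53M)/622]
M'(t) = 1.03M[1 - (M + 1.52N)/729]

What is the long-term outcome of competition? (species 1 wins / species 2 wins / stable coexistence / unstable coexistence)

Compare the nullcline intercepts: K1/α12 = 622/1.53 = 407 < K2 = 729; K2/α21 = 729/1.52 = 480 < K1 = 622.
Since both are reversed, neither can invade when rare; the interior point is a saddle.

unstable coexistence (outcome depends on initial conditions)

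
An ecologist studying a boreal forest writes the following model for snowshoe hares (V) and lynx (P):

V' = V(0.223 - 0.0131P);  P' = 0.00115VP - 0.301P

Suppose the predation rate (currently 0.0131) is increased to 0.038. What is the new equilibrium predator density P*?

At the interior fixed point, setting dV/dt = 0 with V > 0 fixes P* = (prey growth rate)/(VP coefficient) — independent of the other coefficients.
With the change, P* = 0.223/0.038 = 5.87; it falls from 17.

P* ≈ 5.87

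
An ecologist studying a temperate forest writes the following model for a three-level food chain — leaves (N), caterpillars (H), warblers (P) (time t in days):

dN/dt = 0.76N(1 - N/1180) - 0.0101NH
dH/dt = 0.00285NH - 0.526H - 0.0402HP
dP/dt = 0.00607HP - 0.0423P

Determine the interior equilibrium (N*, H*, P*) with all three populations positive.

N* ≈ 1070, H* ≈ 6.97, P* ≈ 62.8

From dP/dt = 0: 0.00607H* = 0.0423, so H* = 6.97.
From dN/dt = 0: 0.76(1 - N*/1180) = 0.0101·6.97, giving N* = 1180·(1 - 0.0926) = 1070.
From dH/dt = 0: 0.00285·1070 - 0.526 = 0.0402P*, so P* = 2.53/0.0402 = 62.8.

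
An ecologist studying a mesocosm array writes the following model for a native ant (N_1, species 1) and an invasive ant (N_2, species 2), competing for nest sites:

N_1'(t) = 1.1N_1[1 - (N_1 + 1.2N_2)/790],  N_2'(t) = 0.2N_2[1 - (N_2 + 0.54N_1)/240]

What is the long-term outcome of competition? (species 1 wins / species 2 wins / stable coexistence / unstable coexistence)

species 1 excludes species 2

Compare the nullcline intercepts: K1/α12 = 790/1.2 = 658 > K2 = 240; K2/α21 = 240/0.54 = 444 < K1 = 790.
Since the inequalities point opposite ways, species 1 can invade but species 2 cannot.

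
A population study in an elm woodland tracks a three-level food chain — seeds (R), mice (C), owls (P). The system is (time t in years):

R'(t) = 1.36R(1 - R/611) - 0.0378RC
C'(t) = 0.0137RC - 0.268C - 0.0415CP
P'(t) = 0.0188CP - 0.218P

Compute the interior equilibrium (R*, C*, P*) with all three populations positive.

From dP/dt = 0: 0.0188C* = 0.218, so C* = 11.6.
From dR/dt = 0: 1.36(1 - R*/611) = 0.0378·11.6, giving R* = 611·(1 - 0.322) = 414.
From dC/dt = 0: 0.0137·414 - 0.268 = 0.0415P*, so P* = 5.4/0.0415 = 130.

R* ≈ 414, C* ≈ 11.6, P* ≈ 130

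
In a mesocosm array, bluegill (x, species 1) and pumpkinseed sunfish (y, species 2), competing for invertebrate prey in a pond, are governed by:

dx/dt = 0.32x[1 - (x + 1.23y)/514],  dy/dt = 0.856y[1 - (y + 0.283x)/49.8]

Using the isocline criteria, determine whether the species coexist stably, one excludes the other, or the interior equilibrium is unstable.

Compare the nullcline intercepts: K1/α12 = 514/1.23 = 418 > K2 = 49.8; K2/α21 = 49.8/0.283 = 176 < K1 = 514.
Since the inequalities point opposite ways, species 1 can invade but species 2 cannot.

species 1 excludes species 2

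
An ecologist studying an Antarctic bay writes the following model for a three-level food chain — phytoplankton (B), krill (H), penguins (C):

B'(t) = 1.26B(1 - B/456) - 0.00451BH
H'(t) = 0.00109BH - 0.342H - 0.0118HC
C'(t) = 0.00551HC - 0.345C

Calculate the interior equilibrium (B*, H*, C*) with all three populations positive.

B* ≈ 354, H* ≈ 62.6, C* ≈ 3.7

From dC/dt = 0: 0.00551H* = 0.345, so H* = 62.6.
From dB/dt = 0: 1.26(1 - B*/456) = 0.00451·62.6, giving B* = 456·(1 - 0.224) = 354.
From dH/dt = 0: 0.00109·354 - 0.342 = 0.0118C*, so C* = 0.0436/0.0118 = 3.7.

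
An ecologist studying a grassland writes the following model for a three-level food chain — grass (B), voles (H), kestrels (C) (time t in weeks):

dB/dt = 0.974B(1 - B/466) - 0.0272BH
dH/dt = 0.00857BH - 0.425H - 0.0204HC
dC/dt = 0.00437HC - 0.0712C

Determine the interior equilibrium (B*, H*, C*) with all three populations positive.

B* ≈ 254, H* ≈ 16.3, C* ≈ 85.9

From dC/dt = 0: 0.00437H* = 0.0712, so H* = 16.3.
From dB/dt = 0: 0.974(1 - B*/466) = 0.0272·16.3, giving B* = 466·(1 - 0.455) = 254.
From dH/dt = 0: 0.00857·254 - 0.425 = 0.0204C*, so C* = 1.75/0.0204 = 85.9.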